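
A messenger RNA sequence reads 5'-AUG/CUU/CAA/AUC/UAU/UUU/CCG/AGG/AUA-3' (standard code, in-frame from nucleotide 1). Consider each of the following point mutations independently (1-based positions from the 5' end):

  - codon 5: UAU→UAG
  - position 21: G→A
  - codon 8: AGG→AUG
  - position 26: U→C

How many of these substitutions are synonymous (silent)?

1

Codon 5: UAU (Tyr) → UAG (Stop) — nonsense.
Codon 7: CCG (Pro) → CCA (Pro) — synonymous.
Codon 8: AGG (Arg) → AUG (Met) — missense.
Codon 9: AUA (Ile) → ACA (Thr) — missense.
Synonymous: 1 of 4.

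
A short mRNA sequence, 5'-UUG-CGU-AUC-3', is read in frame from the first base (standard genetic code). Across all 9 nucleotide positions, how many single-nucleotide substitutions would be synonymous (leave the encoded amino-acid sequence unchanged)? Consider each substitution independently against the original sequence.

Codon 1 (UUG, Leu): 2 synonymous substitutions.
Codon 2 (CGU, Arg): 3 synonymous substitutions.
Codon 3 (AUC, Ile): 2 synonymous substitutions.
Total: 2 + 3 + 2 = 7.

7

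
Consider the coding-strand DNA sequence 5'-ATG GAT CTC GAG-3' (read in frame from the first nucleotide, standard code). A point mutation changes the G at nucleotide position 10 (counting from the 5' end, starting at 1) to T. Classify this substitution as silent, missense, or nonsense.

nonsense

Position 10 falls in codon 4: GAG → Glu.
After the substitution the codon is TAG → Stop.
The new codon is a stop codon, so this is a nonsense mutation.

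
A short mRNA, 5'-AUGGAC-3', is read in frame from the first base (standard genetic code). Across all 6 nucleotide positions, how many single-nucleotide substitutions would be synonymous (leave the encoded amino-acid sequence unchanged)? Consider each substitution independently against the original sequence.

Codon 1 (AUG, Met): 0 synonymous substitutions.
Codon 2 (GAC, Asp): 1 synonymous substitution.
Total: 0 + 1 = 1.

1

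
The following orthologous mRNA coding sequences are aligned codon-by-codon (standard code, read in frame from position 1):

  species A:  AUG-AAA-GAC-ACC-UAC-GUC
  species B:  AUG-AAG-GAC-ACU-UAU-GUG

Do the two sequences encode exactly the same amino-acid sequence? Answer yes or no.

Codon 1: AUG Met / AUG Met — identical.
Codon 2: AAA Lys / AAG Lys — synonymous.
Codon 3: GAC Asp / GAC Asp — identical.
Codon 4: ACC Thr / ACU Thr — synonymous.
Codon 5: UAC Tyr / UAU Tyr — synonymous.
Codon 6: GUC Val / GUG Val — synonymous.
Nonsynonymous differences: 0 → same protein.

yes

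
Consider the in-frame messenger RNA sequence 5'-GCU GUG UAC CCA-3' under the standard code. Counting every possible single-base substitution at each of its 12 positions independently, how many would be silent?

10

Codon 1 (GCU, Ala): 3 synonymous substitutions.
Codon 2 (GUG, Val): 3 synonymous substitutions.
Codon 3 (UAC, Tyr): 1 synonymous substitution.
Codon 4 (CCA, Pro): 3 synonymous substitutions.
Total: 3 + 3 + 1 + 3 = 10.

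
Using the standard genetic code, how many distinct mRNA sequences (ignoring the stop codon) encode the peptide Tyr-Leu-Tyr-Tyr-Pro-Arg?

Tyr: 2 codons.
Leu: 6 codons.
Tyr: 2 codons.
Tyr: 2 codons.
Pro: 4 codons.
Arg: 6 codons.
2 × 6 × 2 × 2 × 4 × 6 = 1152.

1152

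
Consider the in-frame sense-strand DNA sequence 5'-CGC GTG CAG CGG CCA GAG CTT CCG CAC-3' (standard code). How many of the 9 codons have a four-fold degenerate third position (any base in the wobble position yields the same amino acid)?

Codon 1 CGC (Arg): third position 4-fold.
Codon 2 GTG (Val): third position 4-fold.
Codon 3 CAG (Gln): third position 2-fold.
Codon 4 CGG (Arg): third position 4-fold.
Codon 5 CCA (Pro): third position 4-fold.
Codon 6 GAG (Glu): third position 2-fold.
Codon 7 CTT (Leu): third position 4-fold.
Codon 8 CCG (Pro): third position 4-fold.
Codon 9 CAC (His): third position 2-fold.
Four-fold degenerate third positions: 6.

6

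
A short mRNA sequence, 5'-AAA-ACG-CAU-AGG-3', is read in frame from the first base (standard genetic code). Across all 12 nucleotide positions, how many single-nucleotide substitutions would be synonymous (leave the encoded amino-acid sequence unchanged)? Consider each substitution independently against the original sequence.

Codon 1 (AAA, Lys): 1 synonymous substitution.
Codon 2 (ACG, Thr): 3 synonymous substitutions.
Codon 3 (CAU, His): 1 synonymous substitution.
Codon 4 (AGG, Arg): 2 synonymous substitutions.
Total: 1 + 3 + 1 + 2 = 7.

7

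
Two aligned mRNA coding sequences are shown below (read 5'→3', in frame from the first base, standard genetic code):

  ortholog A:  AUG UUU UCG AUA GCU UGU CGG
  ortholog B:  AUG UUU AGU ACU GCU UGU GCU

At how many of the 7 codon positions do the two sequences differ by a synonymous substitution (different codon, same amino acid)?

1

Codon 1: AUG Met / AUG Met — identical.
Codon 2: UUU Phe / UUU Phe — identical.
Codon 3: UCG Ser / AGU Ser — synonymous.
Codon 4: AUA Ile / ACU Thr — nonsynonymous.
Codon 5: GCU Ala / GCU Ala — identical.
Codon 6: UGU Cys / UGU Cys — identical.
Codon 7: CGG Arg / GCU Ala — nonsynonymous.
Synonymous differences: 1.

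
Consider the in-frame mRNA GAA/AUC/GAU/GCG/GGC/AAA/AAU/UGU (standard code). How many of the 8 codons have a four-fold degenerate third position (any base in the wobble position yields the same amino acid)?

Codon 1 GAA (Glu): third position 2-fold.
Codon 2 AUC (Ile): third position 3-fold.
Codon 3 GAU (Asp): third position 2-fold.
Codon 4 GCG (Ala): third position 4-fold.
Codon 5 GGC (Gly): third position 4-fold.
Codon 6 AAA (Lys): third position 2-fold.
Codon 7 AAU (Asn): third position 2-fold.
Codon 8 UGU (Cys): third position 2-fold.
Four-fold degenerate third positions: 2.

2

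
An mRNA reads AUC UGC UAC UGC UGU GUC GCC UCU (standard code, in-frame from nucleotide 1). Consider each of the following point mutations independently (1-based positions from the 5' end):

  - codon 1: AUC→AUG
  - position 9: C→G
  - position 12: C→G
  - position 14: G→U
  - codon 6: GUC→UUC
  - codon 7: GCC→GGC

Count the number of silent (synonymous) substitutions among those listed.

0

Codon 1: AUC (Ile) → AUG (Met) — missense.
Codon 3: UAC (Tyr) → UAG (Stop) — nonsense.
Codon 4: UGC (Cys) → UGG (Trp) — missense.
Codon 5: UGU (Cys) → UUU (Phe) — missense.
Codon 6: GUC (Val) → UUC (Phe) — missense.
Codon 7: GCC (Ala) → GGC (Gly) — missense.
Synonymous: 0 of 6.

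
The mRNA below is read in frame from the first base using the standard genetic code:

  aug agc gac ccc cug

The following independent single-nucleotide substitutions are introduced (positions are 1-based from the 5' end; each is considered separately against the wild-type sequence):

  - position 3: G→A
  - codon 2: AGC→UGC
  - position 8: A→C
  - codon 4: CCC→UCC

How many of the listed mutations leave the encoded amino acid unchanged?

Codon 1: AUG (Met) → AUA (Ile) — missense.
Codon 2: AGC (Ser) → UGC (Cys) — missense.
Codon 3: GAC (Asp) → GCC (Ala) — missense.
Codon 4: CCC (Pro) → UCC (Ser) — missense.
Synonymous: 0 of 4.

0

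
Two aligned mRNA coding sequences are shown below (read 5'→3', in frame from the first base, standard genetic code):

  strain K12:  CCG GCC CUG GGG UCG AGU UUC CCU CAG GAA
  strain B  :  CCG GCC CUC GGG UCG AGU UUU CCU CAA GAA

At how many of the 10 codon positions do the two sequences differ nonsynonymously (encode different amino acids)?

Codon 1: CCG Pro / CCG Pro — identical.
Codon 2: GCC Ala / GCC Ala — identical.
Codon 3: CUG Leu / CUC Leu — synonymous.
Codon 4: GGG Gly / GGG Gly — identical.
Codon 5: UCG Ser / UCG Ser — identical.
Codon 6: AGU Ser / AGU Ser — identical.
Codon 7: UUC Phe / UUU Phe — synonymous.
Codon 8: CCU Pro / CCU Pro — identical.
Codon 9: CAG Gln / CAA Gln — synonymous.
Codon 10: GAA Glu / GAA Glu — identical.
Nonsynonymous differences: 0.

0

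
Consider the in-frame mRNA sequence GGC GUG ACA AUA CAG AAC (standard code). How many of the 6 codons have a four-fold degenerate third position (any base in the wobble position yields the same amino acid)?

3

Codon 1 GGC (Gly): third position 4-fold.
Codon 2 GUG (Val): third position 4-fold.
Codon 3 ACA (Thr): third position 4-fold.
Codon 4 AUA (Ile): third position 3-fold.
Codon 5 CAG (Gln): third position 2-fold.
Codon 6 AAC (Asn): third position 2-fold.
Four-fold degenerate third positions: 3.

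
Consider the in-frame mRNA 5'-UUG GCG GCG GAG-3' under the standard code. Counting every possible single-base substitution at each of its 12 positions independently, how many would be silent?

Codon 1 (UUG, Leu): 2 synonymous substitutions.
Codon 2 (GCG, Ala): 3 synonymous substitutions.
Codon 3 (GCG, Ala): 3 synonymous substitutions.
Codon 4 (GAG, Glu): 1 synonymous substitution.
Total: 2 + 3 + 3 + 1 = 9.

9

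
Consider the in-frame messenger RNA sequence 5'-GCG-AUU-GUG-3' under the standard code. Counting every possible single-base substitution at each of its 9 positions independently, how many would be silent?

Codon 1 (GCG, Ala): 3 synonymous substitutions.
Codon 2 (AUU, Ile): 2 synonymous substitutions.
Codon 3 (GUG, Val): 3 synonymous substitutions.
Total: 3 + 2 + 3 = 8.

8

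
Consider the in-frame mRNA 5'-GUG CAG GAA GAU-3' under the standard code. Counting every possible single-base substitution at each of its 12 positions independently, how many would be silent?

6

Codon 1 (GUG, Val): 3 synonymous substitutions.
Codon 2 (CAG, Gln): 1 synonymous substitution.
Codon 3 (GAA, Glu): 1 synonymous substitution.
Codon 4 (GAU, Asp): 1 synonymous substitution.
Total: 3 + 1 + 1 + 1 = 6.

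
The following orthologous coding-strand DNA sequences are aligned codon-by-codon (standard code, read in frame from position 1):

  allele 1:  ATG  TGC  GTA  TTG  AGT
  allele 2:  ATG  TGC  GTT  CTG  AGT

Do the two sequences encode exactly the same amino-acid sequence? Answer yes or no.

yes

Codon 1: ATG Met / ATG Met — identical.
Codon 2: TGC Cys / TGC Cys — identical.
Codon 3: GTA Val / GTT Val — synonymous.
Codon 4: TTG Leu / CTG Leu — synonymous.
Codon 5: AGT Ser / AGT Ser — identical.
Nonsynonymous differences: 0 → same protein.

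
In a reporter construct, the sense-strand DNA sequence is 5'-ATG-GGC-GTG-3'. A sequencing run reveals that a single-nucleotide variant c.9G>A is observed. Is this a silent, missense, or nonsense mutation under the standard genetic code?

Position 9 falls in codon 3: GTG → Val.
After the substitution the codon is GTA → Val.
Both encode Val, so the change is synonymous.

silent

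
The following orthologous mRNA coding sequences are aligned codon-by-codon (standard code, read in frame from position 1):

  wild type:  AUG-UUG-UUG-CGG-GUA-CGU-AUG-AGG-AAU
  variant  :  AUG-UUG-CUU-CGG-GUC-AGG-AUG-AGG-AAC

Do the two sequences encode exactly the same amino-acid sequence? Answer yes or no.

Codon 1: AUG Met / AUG Met — identical.
Codon 2: UUG Leu / UUG Leu — identical.
Codon 3: UUG Leu / CUU Leu — synonymous.
Codon 4: CGG Arg / CGG Arg — identical.
Codon 5: GUA Val / GUC Val — synonymous.
Codon 6: CGU Arg / AGG Arg — synonymous.
Codon 7: AUG Met / AUG Met — identical.
Codon 8: AGG Arg / AGG Arg — identical.
Codon 9: AAU Asn / AAC Asn — synonymous.
Nonsynonymous differences: 0 → same protein.

yes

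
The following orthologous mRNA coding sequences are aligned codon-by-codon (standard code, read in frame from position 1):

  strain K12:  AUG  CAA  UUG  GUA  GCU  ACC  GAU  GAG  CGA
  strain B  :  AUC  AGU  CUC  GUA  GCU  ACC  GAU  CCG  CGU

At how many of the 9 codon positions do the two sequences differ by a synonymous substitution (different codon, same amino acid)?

Codon 1: AUG Met / AUC Ile — nonsynonymous.
Codon 2: CAA Gln / AGU Ser — nonsynonymous.
Codon 3: UUG Leu / CUC Leu — synonymous.
Codon 4: GUA Val / GUA Val — identical.
Codon 5: GCU Ala / GCU Ala — identical.
Codon 6: ACC Thr / ACC Thr — identical.
Codon 7: GAU Asp / GAU Asp — identical.
Codon 8: GAG Glu / CCG Pro — nonsynonymous.
Codon 9: CGA Arg / CGU Arg — synonymous.
Synonymous differences: 2.

2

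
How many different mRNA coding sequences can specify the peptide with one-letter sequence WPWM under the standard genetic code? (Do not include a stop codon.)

4

Trp: 1 codon.
Pro: 4 codons.
Trp: 1 codon.
Met: 1 codon.
1 × 4 × 1 × 1 = 4.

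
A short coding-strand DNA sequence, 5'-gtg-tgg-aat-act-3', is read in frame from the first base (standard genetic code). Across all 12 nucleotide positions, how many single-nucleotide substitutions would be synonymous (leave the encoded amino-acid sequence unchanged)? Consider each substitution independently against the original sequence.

Codon 1 (GTG, Val): 3 synonymous substitutions.
Codon 2 (TGG, Trp): 0 synonymous substitutions.
Codon 3 (AAT, Asn): 1 synonymous substitution.
Codon 4 (ACT, Thr): 3 synonymous substitutions.
Total: 3 + 0 + 1 + 3 = 7.

7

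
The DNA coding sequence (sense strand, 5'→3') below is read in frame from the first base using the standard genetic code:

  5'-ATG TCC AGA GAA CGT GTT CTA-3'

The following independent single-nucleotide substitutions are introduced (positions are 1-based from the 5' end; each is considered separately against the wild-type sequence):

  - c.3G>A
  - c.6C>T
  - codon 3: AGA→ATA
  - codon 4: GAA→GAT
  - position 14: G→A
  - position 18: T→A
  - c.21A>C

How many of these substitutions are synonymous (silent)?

3

Codon 1: ATG (Met) → ATA (Ile) — missense.
Codon 2: TCC (Ser) → TCT (Ser) — synonymous.
Codon 3: AGA (Arg) → ATA (Ile) — missense.
Codon 4: GAA (Glu) → GAT (Asp) — missense.
Codon 5: CGT (Arg) → CAT (His) — missense.
Codon 6: GTT (Val) → GTA (Val) — synonymous.
Codon 7: CTA (Leu) → CTC (Leu) — synonymous.
Synonymous: 3 of 7.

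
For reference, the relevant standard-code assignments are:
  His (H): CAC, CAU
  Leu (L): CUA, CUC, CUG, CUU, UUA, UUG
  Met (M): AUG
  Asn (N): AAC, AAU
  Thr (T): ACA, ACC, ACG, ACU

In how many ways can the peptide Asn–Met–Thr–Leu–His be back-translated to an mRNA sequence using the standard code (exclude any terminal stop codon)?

96

Asn: 2 codons.
Met: 1 codon.
Thr: 4 codons.
Leu: 6 codons.
His: 2 codons.
2 × 1 × 4 × 6 × 2 = 96.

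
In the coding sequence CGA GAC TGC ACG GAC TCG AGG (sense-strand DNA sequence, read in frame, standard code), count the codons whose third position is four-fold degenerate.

3

Codon 1 CGA (Arg): third position 4-fold.
Codon 2 GAC (Asp): third position 2-fold.
Codon 3 TGC (Cys): third position 2-fold.
Codon 4 ACG (Thr): third position 4-fold.
Codon 5 GAC (Asp): third position 2-fold.
Codon 6 TCG (Ser): third position 4-fold.
Codon 7 AGG (Arg): third position 2-fold.
Four-fold degenerate third positions: 3.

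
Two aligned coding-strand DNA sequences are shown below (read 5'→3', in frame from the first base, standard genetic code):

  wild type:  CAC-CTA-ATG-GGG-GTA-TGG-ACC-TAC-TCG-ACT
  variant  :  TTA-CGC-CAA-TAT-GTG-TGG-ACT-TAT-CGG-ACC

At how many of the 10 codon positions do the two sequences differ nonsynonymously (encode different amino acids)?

Codon 1: CAC His / TTA Leu — nonsynonymous.
Codon 2: CTA Leu / CGC Arg — nonsynonymous.
Codon 3: ATG Met / CAA Gln — nonsynonymous.
Codon 4: GGG Gly / TAT Tyr — nonsynonymous.
Codon 5: GTA Val / GTG Val — synonymous.
Codon 6: TGG Trp / TGG Trp — identical.
Codon 7: ACC Thr / ACT Thr — synonymous.
Codon 8: TAC Tyr / TAT Tyr — synonymous.
Codon 9: TCG Ser / CGG Arg — nonsynonymous.
Codon 10: ACT Thr / ACC Thr — synonymous.
Nonsynonymous differences: 5.

5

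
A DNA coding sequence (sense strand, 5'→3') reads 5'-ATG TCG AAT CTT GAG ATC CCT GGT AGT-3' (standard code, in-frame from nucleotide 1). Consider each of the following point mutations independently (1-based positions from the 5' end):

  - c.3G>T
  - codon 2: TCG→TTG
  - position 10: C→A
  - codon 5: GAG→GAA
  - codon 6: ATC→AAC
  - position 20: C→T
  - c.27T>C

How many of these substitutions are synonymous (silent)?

2

Codon 1: ATG (Met) → ATT (Ile) — missense.
Codon 2: TCG (Ser) → TTG (Leu) — missense.
Codon 4: CTT (Leu) → ATT (Ile) — missense.
Codon 5: GAG (Glu) → GAA (Glu) — synonymous.
Codon 6: ATC (Ile) → AAC (Asn) — missense.
Codon 7: CCT (Pro) → CTT (Leu) — missense.
Codon 9: AGT (Ser) → AGC (Ser) — synonymous.
Synonymous: 2 of 7.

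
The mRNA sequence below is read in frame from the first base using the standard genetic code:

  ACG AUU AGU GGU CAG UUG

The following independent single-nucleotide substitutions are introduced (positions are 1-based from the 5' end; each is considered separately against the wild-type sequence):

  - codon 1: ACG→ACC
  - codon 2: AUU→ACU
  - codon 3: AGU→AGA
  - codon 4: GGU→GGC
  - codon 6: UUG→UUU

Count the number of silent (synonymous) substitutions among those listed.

Codon 1: ACG (Thr) → ACC (Thr) — synonymous.
Codon 2: AUU (Ile) → ACU (Thr) — missense.
Codon 3: AGU (Ser) → AGA (Arg) — missense.
Codon 4: GGU (Gly) → GGC (Gly) — synonymous.
Codon 6: UUG (Leu) → UUU (Phe) — missense.
Synonymous: 2 of 5.

2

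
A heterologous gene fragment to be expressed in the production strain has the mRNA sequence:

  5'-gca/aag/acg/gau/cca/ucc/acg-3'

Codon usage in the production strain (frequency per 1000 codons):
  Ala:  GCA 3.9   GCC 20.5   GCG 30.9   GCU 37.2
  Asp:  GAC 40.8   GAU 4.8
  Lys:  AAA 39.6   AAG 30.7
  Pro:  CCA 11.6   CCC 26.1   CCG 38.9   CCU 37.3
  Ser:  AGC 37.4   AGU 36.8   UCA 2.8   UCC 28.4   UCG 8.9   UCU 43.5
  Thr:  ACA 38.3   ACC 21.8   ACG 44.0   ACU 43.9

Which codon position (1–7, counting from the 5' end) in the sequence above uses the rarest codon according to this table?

1

Codon 1 GCA (Ala): 3.9 per 1000.
Codon 2 AAG (Lys): 30.7 per 1000.
Codon 3 ACG (Thr): 44.0 per 1000.
Codon 4 GAU (Asp): 4.8 per 1000.
Codon 5 CCA (Pro): 11.6 per 1000.
Codon 6 UCC (Ser): 28.4 per 1000.
Codon 7 ACG (Thr): 44.0 per 1000.
Lowest frequency is 3.9 at codon 1.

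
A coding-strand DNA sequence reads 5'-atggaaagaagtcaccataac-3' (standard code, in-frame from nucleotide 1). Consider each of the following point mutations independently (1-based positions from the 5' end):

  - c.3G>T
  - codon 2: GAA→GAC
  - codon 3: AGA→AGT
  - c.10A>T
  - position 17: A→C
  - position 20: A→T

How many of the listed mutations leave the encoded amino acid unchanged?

Codon 1: ATG (Met) → ATT (Ile) — missense.
Codon 2: GAA (Glu) → GAC (Asp) — missense.
Codon 3: AGA (Arg) → AGT (Ser) — missense.
Codon 4: AGT (Ser) → TGT (Cys) — missense.
Codon 6: CAT (His) → CCT (Pro) — missense.
Codon 7: AAC (Asn) → ATC (Ile) — missense.
Synonymous: 0 of 6.

0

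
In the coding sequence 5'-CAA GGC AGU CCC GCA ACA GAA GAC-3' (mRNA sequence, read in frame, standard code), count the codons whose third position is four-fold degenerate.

4

Codon 1 CAA (Gln): third position 2-fold.
Codon 2 GGC (Gly): third position 4-fold.
Codon 3 AGU (Ser): third position 2-fold.
Codon 4 CCC (Pro): third position 4-fold.
Codon 5 GCA (Ala): third position 4-fold.
Codon 6 ACA (Thr): third position 4-fold.
Codon 7 GAA (Glu): third position 2-fold.
Codon 8 GAC (Asp): third position 2-fold.
Four-fold degenerate third positions: 4.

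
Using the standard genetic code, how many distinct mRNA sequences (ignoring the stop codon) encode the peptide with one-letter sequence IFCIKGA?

Ile: 3 codons.
Phe: 2 codons.
Cys: 2 codons.
Ile: 3 codons.
Lys: 2 codons.
Gly: 4 codons.
Ala: 4 codons.
3 × 2 × 2 × 3 × 2 × 4 × 4 = 1152.

1152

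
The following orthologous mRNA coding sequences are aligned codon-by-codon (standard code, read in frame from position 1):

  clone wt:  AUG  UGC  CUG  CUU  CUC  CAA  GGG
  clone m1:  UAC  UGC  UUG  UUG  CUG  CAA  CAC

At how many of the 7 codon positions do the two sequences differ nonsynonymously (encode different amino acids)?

2

Codon 1: AUG Met / UAC Tyr — nonsynonymous.
Codon 2: UGC Cys / UGC Cys — identical.
Codon 3: CUG Leu / UUG Leu — synonymous.
Codon 4: CUU Leu / UUG Leu — synonymous.
Codon 5: CUC Leu / CUG Leu — synonymous.
Codon 6: CAA Gln / CAA Gln — identical.
Codon 7: GGG Gly / CAC His — nonsynonymous.
Nonsynonymous differences: 2.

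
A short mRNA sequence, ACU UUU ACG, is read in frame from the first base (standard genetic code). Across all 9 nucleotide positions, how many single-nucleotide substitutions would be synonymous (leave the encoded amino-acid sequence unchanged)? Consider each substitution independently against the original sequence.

Codon 1 (ACU, Thr): 3 synonymous substitutions.
Codon 2 (UUU, Phe): 1 synonymous substitution.
Codon 3 (ACG, Thr): 3 synonymous substitutions.
Total: 3 + 1 + 3 = 7.

7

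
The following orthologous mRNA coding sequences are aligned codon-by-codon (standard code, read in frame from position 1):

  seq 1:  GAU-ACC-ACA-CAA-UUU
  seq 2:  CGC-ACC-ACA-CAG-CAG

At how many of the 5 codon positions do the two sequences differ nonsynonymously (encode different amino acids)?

2

Codon 1: GAU Asp / CGC Arg — nonsynonymous.
Codon 2: ACC Thr / ACC Thr — identical.
Codon 3: ACA Thr / ACA Thr — identical.
Codon 4: CAA Gln / CAG Gln — synonymous.
Codon 5: UUU Phe / CAG Gln — nonsynonymous.
Nonsynonymous differences: 2.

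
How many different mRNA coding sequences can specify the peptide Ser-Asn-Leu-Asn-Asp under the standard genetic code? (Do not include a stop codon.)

288

Ser: 6 codons.
Asn: 2 codons.
Leu: 6 codons.
Asn: 2 codons.
Asp: 2 codons.
6 × 2 × 6 × 2 × 2 = 288.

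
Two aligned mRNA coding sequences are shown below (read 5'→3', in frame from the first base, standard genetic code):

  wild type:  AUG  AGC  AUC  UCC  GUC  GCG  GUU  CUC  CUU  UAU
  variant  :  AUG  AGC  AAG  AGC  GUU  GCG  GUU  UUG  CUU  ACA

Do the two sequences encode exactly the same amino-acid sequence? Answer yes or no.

no

Codon 1: AUG Met / AUG Met — identical.
Codon 2: AGC Ser / AGC Ser — identical.
Codon 3: AUC Ile / AAG Lys — nonsynonymous.
Codon 4: UCC Ser / AGC Ser — synonymous.
Codon 5: GUC Val / GUU Val — synonymous.
Codon 6: GCG Ala / GCG Ala — identical.
Codon 7: GUU Val / GUU Val — identical.
Codon 8: CUC Leu / UUG Leu — synonymous.
Codon 9: CUU Leu / CUU Leu — identical.
Codon 10: UAU Tyr / ACA Thr — nonsynonymous.
Nonsynonymous differences: 2 → different protein.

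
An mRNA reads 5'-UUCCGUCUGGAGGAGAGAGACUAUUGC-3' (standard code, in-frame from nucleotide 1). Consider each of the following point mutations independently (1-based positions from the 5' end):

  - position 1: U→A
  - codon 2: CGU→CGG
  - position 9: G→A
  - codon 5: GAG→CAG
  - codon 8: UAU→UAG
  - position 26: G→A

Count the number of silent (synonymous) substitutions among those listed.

Codon 1: UUC (Phe) → AUC (Ile) — missense.
Codon 2: CGU (Arg) → CGG (Arg) — synonymous.
Codon 3: CUG (Leu) → CUA (Leu) — synonymous.
Codon 5: GAG (Glu) → CAG (Gln) — missense.
Codon 8: UAU (Tyr) → UAG (Stop) — nonsense.
Codon 9: UGC (Cys) → UAC (Tyr) — missense.
Synonymous: 2 of 6.

2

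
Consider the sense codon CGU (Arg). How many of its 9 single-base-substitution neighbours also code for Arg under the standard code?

3

Position 1: none → 0 synonymous.
Position 2: none → 0 synonymous.
Position 3: CGC, CGA, CGG → 3 synonymous.
Total: 0 + 0 + 3 = 3.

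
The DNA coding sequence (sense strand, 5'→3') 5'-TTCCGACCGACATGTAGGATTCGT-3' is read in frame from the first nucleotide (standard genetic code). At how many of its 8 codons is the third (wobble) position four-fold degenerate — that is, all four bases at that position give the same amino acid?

Codon 1 TTC (Phe): third position 2-fold.
Codon 2 CGA (Arg): third position 4-fold.
Codon 3 CCG (Pro): third position 4-fold.
Codon 4 ACA (Thr): third position 4-fold.
Codon 5 TGT (Cys): third position 2-fold.
Codon 6 AGG (Arg): third position 2-fold.
Codon 7 ATT (Ile): third position 3-fold.
Codon 8 CGT (Arg): third position 4-fold.
Four-fold degenerate third positions: 4.

4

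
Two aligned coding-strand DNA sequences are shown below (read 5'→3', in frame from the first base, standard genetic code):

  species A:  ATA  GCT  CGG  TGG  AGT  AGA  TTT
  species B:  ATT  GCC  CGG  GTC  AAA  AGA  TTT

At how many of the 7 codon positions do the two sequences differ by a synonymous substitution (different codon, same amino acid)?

2

Codon 1: ATA Ile / ATT Ile — synonymous.
Codon 2: GCT Ala / GCC Ala — synonymous.
Codon 3: CGG Arg / CGG Arg — identical.
Codon 4: TGG Trp / GTC Val — nonsynonymous.
Codon 5: AGT Ser / AAA Lys — nonsynonymous.
Codon 6: AGA Arg / AGA Arg — identical.
Codon 7: TTT Phe / TTT Phe — identical.
Synonymous differences: 2.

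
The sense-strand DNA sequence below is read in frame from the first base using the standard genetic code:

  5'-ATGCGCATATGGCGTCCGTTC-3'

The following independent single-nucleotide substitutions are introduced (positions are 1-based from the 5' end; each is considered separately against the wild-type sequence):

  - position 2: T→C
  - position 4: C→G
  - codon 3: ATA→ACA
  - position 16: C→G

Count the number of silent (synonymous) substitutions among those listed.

0

Codon 1: ATG (Met) → ACG (Thr) — missense.
Codon 2: CGC (Arg) → GGC (Gly) — missense.
Codon 3: ATA (Ile) → ACA (Thr) — missense.
Codon 6: CCG (Pro) → GCG (Ala) — missense.
Synonymous: 0 of 4.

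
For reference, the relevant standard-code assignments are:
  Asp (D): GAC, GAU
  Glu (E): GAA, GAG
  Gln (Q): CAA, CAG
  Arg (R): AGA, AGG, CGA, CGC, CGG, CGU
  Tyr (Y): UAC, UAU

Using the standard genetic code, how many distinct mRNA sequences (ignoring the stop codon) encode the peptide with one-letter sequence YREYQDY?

384

Tyr: 2 codons.
Arg: 6 codons.
Glu: 2 codons.
Tyr: 2 codons.
Gln: 2 codons.
Asp: 2 codons.
Tyr: 2 codons.
2 × 6 × 2 × 2 × 2 × 2 × 2 = 384.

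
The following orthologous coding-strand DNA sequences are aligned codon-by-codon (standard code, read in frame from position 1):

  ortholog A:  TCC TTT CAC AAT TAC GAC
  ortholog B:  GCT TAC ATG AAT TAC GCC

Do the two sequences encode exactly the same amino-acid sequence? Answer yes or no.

Codon 1: TCC Ser / GCT Ala — nonsynonymous.
Codon 2: TTT Phe / TAC Tyr — nonsynonymous.
Codon 3: CAC His / ATG Met — nonsynonymous.
Codon 4: AAT Asn / AAT Asn — identical.
Codon 5: TAC Tyr / TAC Tyr — identical.
Codon 6: GAC Asp / GCC Ala — nonsynonymous.
Nonsynonymous differences: 4 → different protein.

no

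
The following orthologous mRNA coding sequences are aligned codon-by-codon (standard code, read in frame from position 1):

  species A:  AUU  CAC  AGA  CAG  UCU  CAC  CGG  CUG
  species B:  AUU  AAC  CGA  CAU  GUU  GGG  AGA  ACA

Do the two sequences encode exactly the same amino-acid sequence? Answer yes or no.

no

Codon 1: AUU Ile / AUU Ile — identical.
Codon 2: CAC His / AAC Asn — nonsynonymous.
Codon 3: AGA Arg / CGA Arg — synonymous.
Codon 4: CAG Gln / CAU His — nonsynonymous.
Codon 5: UCU Ser / GUU Val — nonsynonymous.
Codon 6: CAC His / GGG Gly — nonsynonymous.
Codon 7: CGG Arg / AGA Arg — synonymous.
Codon 8: CUG Leu / ACA Thr — nonsynonymous.
Nonsynonymous differences: 5 → different protein.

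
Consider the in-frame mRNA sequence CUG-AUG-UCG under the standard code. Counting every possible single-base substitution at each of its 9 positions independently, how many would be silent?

Codon 1 (CUG, Leu): 4 synonymous substitutions.
Codon 2 (AUG, Met): 0 synonymous substitutions.
Codon 3 (UCG, Ser): 3 synonymous substitutions.
Total: 4 + 0 + 3 = 7.

7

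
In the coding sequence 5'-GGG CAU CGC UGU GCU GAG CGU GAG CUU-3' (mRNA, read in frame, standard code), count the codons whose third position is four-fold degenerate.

Codon 1 GGG (Gly): third position 4-fold.
Codon 2 CAU (His): third position 2-fold.
Codon 3 CGC (Arg): third position 4-fold.
Codon 4 UGU (Cys): third position 2-fold.
Codon 5 GCU (Ala): third position 4-fold.
Codon 6 GAG (Glu): third position 2-fold.
Codon 7 CGU (Arg): third position 4-fold.
Codon 8 GAG (Glu): third position 2-fold.
Codon 9 CUU (Leu): third position 4-fold.
Four-fold degenerate third positions: 5.

5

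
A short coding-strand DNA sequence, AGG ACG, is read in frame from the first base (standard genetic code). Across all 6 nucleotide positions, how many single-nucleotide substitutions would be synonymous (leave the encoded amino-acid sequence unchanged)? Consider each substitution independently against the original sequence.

5

Codon 1 (AGG, Arg): 2 synonymous substitutions.
Codon 2 (ACG, Thr): 3 synonymous substitutions.
Total: 2 + 3 = 5.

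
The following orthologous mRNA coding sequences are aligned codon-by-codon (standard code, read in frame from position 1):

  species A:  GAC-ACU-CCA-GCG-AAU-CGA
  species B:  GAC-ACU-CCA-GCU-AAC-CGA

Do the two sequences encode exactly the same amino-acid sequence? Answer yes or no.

Codon 1: GAC Asp / GAC Asp — identical.
Codon 2: ACU Thr / ACU Thr — identical.
Codon 3: CCA Pro / CCA Pro — identical.
Codon 4: GCG Ala / GCU Ala — synonymous.
Codon 5: AAU Asn / AAC Asn — synonymous.
Codon 6: CGA Arg / CGA Arg — identical.
Nonsynonymous differences: 0 → same protein.

yes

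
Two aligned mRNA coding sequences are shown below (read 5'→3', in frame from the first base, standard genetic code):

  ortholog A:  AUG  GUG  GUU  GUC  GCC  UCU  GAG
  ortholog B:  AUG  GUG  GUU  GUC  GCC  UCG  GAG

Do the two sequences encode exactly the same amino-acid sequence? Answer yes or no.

yes

Codon 1: AUG Met / AUG Met — identical.
Codon 2: GUG Val / GUG Val — identical.
Codon 3: GUU Val / GUU Val — identical.
Codon 4: GUC Val / GUC Val — identical.
Codon 5: GCC Ala / GCC Ala — identical.
Codon 6: UCU Ser / UCG Ser — synonymous.
Codon 7: GAG Glu / GAG Glu — identical.
Nonsynonymous differences: 0 → same protein.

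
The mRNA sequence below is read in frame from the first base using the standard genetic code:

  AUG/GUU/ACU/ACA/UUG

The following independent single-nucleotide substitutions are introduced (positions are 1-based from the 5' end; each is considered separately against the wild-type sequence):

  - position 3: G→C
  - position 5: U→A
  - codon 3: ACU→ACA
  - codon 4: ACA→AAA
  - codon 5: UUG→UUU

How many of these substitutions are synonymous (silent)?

1

Codon 1: AUG (Met) → AUC (Ile) — missense.
Codon 2: GUU (Val) → GAU (Asp) — missense.
Codon 3: ACU (Thr) → ACA (Thr) — synonymous.
Codon 4: ACA (Thr) → AAA (Lys) — missense.
Codon 5: UUG (Leu) → UUU (Phe) — missense.
Synonymous: 1 of 5.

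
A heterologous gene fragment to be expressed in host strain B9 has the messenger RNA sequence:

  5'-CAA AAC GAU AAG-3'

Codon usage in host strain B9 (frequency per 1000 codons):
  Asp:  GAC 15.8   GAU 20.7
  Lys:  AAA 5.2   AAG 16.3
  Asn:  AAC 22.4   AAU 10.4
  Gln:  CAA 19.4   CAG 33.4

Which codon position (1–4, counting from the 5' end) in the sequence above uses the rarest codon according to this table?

Codon 1 CAA (Gln): 19.4 per 1000.
Codon 2 AAC (Asn): 22.4 per 1000.
Codon 3 GAU (Asp): 20.7 per 1000.
Codon 4 AAG (Lys): 16.3 per 1000.
Lowest frequency is 16.3 at codon 4.

4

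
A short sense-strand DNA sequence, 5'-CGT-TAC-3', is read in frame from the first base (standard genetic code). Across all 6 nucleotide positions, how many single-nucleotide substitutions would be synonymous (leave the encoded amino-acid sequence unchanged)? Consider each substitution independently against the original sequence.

4

Codon 1 (CGT, Arg): 3 synonymous substitutions.
Codon 2 (TAC, Tyr): 1 synonymous substitution.
Total: 3 + 1 = 4.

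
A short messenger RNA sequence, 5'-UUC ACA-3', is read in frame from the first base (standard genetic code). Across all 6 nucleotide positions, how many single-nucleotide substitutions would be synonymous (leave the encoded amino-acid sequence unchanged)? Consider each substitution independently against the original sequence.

Codon 1 (UUC, Phe): 1 synonymous substitution.
Codon 2 (ACA, Thr): 3 synonymous substitutions.
Total: 1 + 3 = 4.

4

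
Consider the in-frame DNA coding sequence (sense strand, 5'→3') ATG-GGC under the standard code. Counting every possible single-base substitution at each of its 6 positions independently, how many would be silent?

Codon 1 (ATG, Met): 0 synonymous substitutions.
Codon 2 (GGC, Gly): 3 synonymous substitutions.
Total: 0 + 3 = 3.

3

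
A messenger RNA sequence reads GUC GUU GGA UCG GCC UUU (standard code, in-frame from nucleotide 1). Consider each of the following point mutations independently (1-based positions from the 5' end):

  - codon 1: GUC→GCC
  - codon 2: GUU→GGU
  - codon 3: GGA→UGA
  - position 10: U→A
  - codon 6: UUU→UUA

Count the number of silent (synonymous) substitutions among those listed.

0

Codon 1: GUC (Val) → GCC (Ala) — missense.
Codon 2: GUU (Val) → GGU (Gly) — missense.
Codon 3: GGA (Gly) → UGA (Stop) — nonsense.
Codon 4: UCG (Ser) → ACG (Thr) — missense.
Codon 6: UUU (Phe) → UUA (Leu) — missense.
Synonymous: 0 of 5.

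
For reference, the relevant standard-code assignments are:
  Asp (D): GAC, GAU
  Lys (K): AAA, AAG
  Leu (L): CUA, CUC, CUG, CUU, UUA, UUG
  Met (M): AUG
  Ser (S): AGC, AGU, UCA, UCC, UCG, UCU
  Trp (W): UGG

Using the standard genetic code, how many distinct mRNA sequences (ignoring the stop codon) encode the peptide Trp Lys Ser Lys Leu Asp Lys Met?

Trp: 1 codon.
Lys: 2 codons.
Ser: 6 codons.
Lys: 2 codons.
Leu: 6 codons.
Asp: 2 codons.
Lys: 2 codons.
Met: 1 codon.
1 × 2 × 6 × 2 × 6 × 2 × 2 × 1 = 576.

576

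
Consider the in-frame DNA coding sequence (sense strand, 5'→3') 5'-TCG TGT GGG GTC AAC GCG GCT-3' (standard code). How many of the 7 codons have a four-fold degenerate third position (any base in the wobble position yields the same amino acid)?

Codon 1 TCG (Ser): third position 4-fold.
Codon 2 TGT (Cys): third position 2-fold.
Codon 3 GGG (Gly): third position 4-fold.
Codon 4 GTC (Val): third position 4-fold.
Codon 5 AAC (Asn): third position 2-fold.
Codon 6 GCG (Ala): third position 4-fold.
Codon 7 GCT (Ala): third position 4-fold.
Four-fold degenerate third positions: 5.

5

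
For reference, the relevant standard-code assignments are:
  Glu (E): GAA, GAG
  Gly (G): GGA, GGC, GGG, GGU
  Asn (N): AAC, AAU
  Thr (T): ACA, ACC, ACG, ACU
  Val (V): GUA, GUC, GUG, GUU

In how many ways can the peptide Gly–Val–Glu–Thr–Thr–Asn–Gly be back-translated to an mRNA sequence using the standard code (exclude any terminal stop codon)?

Gly: 4 codons.
Val: 4 codons.
Glu: 2 codons.
Thr: 4 codons.
Thr: 4 codons.
Asn: 2 codons.
Gly: 4 codons.
4 × 4 × 2 × 4 × 4 × 2 × 4 = 4096.

4096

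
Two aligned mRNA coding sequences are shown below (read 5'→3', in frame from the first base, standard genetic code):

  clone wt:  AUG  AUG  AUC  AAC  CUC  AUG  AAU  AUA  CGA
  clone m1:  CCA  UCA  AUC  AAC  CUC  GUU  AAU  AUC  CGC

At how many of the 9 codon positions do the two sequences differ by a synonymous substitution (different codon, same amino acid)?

2

Codon 1: AUG Met / CCA Pro — nonsynonymous.
Codon 2: AUG Met / UCA Ser — nonsynonymous.
Codon 3: AUC Ile / AUC Ile — identical.
Codon 4: AAC Asn / AAC Asn — identical.
Codon 5: CUC Leu / CUC Leu — identical.
Codon 6: AUG Met / GUU Val — nonsynonymous.
Codon 7: AAU Asn / AAU Asn — identical.
Codon 8: AUA Ile / AUC Ile — synonymous.
Codon 9: CGA Arg / CGC Arg — synonymous.
Synonymous differences: 2.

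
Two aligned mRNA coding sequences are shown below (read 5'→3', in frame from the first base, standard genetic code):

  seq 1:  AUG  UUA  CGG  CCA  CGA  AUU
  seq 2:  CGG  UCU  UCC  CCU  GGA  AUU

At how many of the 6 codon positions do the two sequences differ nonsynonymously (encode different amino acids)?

4

Codon 1: AUG Met / CGG Arg — nonsynonymous.
Codon 2: UUA Leu / UCU Ser — nonsynonymous.
Codon 3: CGG Arg / UCC Ser — nonsynonymous.
Codon 4: CCA Pro / CCU Pro — synonymous.
Codon 5: CGA Arg / GGA Gly — nonsynonymous.
Codon 6: AUU Ile / AUU Ile — identical.
Nonsynonymous differences: 4.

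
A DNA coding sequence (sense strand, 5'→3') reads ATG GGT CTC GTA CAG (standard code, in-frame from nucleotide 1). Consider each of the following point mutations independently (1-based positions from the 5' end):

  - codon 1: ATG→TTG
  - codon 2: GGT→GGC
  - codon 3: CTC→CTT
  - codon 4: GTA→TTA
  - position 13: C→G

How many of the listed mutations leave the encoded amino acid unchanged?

Codon 1: ATG (Met) → TTG (Leu) — missense.
Codon 2: GGT (Gly) → GGC (Gly) — synonymous.
Codon 3: CTC (Leu) → CTT (Leu) — synonymous.
Codon 4: GTA (Val) → TTA (Leu) — missense.
Codon 5: CAG (Gln) → GAG (Glu) — missense.
Synonymous: 2 of 5.

2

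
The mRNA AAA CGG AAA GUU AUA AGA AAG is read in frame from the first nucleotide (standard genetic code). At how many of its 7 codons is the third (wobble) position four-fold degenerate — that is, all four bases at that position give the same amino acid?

Codon 1 AAA (Lys): third position 2-fold.
Codon 2 CGG (Arg): third position 4-fold.
Codon 3 AAA (Lys): third position 2-fold.
Codon 4 GUU (Val): third position 4-fold.
Codon 5 AUA (Ile): third position 3-fold.
Codon 6 AGA (Arg): third position 2-fold.
Codon 7 AAG (Lys): third position 2-fold.
Four-fold degenerate third positions: 2.

2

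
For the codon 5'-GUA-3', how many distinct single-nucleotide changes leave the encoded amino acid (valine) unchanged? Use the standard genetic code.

3

Position 1: none → 0 synonymous.
Position 2: none → 0 synonymous.
Position 3: GUU, GUC, GUG → 3 synonymous.
Total: 0 + 0 + 3 = 3.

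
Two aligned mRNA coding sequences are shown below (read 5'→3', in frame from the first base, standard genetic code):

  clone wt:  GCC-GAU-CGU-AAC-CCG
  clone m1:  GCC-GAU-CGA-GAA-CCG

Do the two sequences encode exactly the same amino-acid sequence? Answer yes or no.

no

Codon 1: GCC Ala / GCC Ala — identical.
Codon 2: GAU Asp / GAU Asp — identical.
Codon 3: CGU Arg / CGA Arg — synonymous.
Codon 4: AAC Asn / GAA Glu — nonsynonymous.
Codon 5: CCG Pro / CCG Pro — identical.
Nonsynonymous differences: 1 → different protein.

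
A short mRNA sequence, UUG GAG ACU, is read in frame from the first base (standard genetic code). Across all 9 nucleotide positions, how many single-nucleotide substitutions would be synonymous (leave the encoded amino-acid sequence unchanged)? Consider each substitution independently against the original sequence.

6

Codon 1 (UUG, Leu): 2 synonymous substitutions.
Codon 2 (GAG, Glu): 1 synonymous substitution.
Codon 3 (ACU, Thr): 3 synonymous substitutions.
Total: 2 + 1 + 3 = 6.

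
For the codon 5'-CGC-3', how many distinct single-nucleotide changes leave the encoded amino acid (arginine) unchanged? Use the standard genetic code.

Position 1: none → 0 synonymous.
Position 2: none → 0 synonymous.
Position 3: CGT, CGA, CGG → 3 synonymous.
Total: 0 + 0 + 3 = 3.

3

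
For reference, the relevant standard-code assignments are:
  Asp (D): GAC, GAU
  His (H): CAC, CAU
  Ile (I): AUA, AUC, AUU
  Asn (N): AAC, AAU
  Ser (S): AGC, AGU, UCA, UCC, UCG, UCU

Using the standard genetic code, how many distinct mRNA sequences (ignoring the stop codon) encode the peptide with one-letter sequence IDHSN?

Ile: 3 codons.
Asp: 2 codons.
His: 2 codons.
Ser: 6 codons.
Asn: 2 codons.
3 × 2 × 2 × 6 × 2 = 144.

144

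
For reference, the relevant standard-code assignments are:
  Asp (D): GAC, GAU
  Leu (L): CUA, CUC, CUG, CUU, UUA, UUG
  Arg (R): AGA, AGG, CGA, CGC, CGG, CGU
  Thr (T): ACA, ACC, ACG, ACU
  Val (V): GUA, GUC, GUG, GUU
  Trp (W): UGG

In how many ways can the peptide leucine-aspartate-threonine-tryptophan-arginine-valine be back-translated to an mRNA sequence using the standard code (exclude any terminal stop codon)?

1152

Leu: 6 codons.
Asp: 2 codons.
Thr: 4 codons.
Trp: 1 codon.
Arg: 6 codons.
Val: 4 codons.
6 × 2 × 4 × 1 × 6 × 4 = 1152.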